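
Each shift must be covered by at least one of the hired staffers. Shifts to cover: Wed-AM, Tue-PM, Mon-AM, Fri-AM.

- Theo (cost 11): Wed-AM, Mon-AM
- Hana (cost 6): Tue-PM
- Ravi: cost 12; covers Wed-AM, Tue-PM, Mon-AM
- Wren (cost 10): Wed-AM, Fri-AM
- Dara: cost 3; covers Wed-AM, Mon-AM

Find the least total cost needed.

Choose Hana, Wren, and Dara: together they cover Wed-AM, Tue-PM, Mon-AM, Fri-AM — every shift.
Total cost: 6 + 10 + 3 = 19.
No cover costs less than 19.

19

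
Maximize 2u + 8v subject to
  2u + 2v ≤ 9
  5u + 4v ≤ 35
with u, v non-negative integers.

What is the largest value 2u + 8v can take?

32

Relaxing integrality, the LP optimum is 36.00 at (u,v) = (0, 4.5), which is not an integer point.
(u,v)=(0,4): 2·0+2·4=8≤9, 5·0+4·4=16≤35, objective 32.
(u,v)=(1,3): 2·1+2·3=8≤9, 5·1+4·3=17≤35, objective 26.
(u,v)=(0,3): 2·0+2·3=6≤9, 5·0+4·3=12≤35, objective 24.
No feasible integer point exceeds 32.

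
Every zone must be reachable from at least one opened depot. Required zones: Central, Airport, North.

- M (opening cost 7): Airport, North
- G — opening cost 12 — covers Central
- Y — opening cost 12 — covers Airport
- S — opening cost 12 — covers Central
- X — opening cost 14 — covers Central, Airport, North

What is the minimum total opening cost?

The greedy cost-per-new-zone heuristic would pick M and G for 19, but a cheaper cover exists.
X alone covers Central, Airport, North — every zone.
Total opening cost: 14.
No cover costs less than 14.

14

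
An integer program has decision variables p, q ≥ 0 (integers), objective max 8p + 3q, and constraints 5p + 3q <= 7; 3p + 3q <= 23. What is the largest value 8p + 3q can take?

8

Relaxing integrality, the LP optimum is 11.20 at (p,q) = (1.4, 0), which is not an integer point.
(p,q)=(1,0) is feasible, giving 8.
(p,q)=(0,1) is feasible, giving 3.
(p,q)=(0,0) is feasible, giving 0.
Maximum is 8 at (p,q)=(1,0).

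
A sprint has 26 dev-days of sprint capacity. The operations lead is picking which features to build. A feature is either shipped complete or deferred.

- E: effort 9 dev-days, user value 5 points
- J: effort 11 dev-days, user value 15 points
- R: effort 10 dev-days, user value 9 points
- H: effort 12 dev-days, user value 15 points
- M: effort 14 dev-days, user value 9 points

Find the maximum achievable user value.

30

Allowing fractional choices, the relaxed optimum would be about 32.7, but features are indivisible.
J + R: effort 11 + 10 = 21 ≤ 26, user value 15 + 9 = 24.
R + H: effort 10 + 12 = 22 ≤ 26, user value 9 + 15 = 24.
J + H: effort 11 + 12 = 23 ≤ 26, user value 15 + 15 = 30.
Best is J and H with total user value 30.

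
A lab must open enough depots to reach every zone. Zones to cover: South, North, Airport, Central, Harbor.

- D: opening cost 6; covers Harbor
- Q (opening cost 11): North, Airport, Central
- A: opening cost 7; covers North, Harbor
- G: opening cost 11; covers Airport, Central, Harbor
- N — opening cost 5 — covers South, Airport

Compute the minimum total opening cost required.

The greedy cost-per-new-zone heuristic would pick N, A, and Q for 23, but a cheaper cover exists.
Choose D, Q, and N: together they cover South, North, Airport, Central, Harbor — every zone.
Total opening cost: 6 + 11 + 5 = 22.
No cover costs less than 22.

22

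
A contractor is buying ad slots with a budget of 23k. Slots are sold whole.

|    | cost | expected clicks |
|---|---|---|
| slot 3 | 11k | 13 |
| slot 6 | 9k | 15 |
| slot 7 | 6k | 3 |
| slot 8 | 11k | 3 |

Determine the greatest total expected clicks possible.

28

Treat it as a binary knapsack problem.
slot 6 + slot 7: cost 9 + 6 = 15 ≤ 23, expected clicks 15 + 3 = 18.
slot 3 + slot 6: cost 11 + 9 = 20 ≤ 23, expected clicks 13 + 15 = 28.
Best is slot 3 and slot 6 with total expected clicks 28.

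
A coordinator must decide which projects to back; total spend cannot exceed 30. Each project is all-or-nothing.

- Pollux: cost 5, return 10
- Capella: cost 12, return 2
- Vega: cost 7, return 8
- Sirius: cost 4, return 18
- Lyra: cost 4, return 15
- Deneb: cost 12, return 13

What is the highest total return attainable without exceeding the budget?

This is a 0-1 knapsack instance.
Pollux + Vega + Sirius + Lyra: cost 5 + 7 + 4 + 4 = 20 ≤ 30, return 10 + 8 + 18 + 15 = 51.
Pollux + Sirius + Lyra + Deneb: cost 5 + 4 + 4 + 12 = 25 ≤ 30, return 10 + 18 + 15 + 13 = 56.
Vega + Sirius + Lyra + Deneb: cost 7 + 4 + 4 + 12 = 27 ≤ 30, return 8 + 18 + 15 + 13 = 54.
Best is Pollux, Sirius, Lyra, and Deneb with total return 56.

56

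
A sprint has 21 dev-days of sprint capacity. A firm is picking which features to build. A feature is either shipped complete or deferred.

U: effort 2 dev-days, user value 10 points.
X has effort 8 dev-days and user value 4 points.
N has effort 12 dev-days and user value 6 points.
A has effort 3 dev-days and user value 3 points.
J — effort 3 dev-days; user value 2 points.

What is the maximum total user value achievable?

21

Take U, N, A, and J: effort 2 + 12 + 3 + 3 = 20 ≤ 21, user value 10 + 6 + 3 + 2 = 21.
No other feasible combination does better.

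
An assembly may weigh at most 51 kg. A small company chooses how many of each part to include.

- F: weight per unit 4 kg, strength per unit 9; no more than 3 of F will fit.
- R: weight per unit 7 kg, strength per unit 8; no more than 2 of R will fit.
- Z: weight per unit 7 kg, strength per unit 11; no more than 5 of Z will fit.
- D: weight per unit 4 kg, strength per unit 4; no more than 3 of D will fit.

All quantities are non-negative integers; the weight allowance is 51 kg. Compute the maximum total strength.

86

F has the best ratio (9/4); taking only F gives at most 3×9 = 27 (stopped by the supply cap of 3).
Mixing does better — 3×F, 5×Z, and 1×D: weight 51 ≤ 51, strength 3·9 + 5·11 + 1·4 = 86.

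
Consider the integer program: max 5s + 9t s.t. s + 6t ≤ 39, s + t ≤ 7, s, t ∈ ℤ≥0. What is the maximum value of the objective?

Relaxing integrality, the LP optimum is 60.60 at (s,t) = (0.6, 6.4), which is not an integer point.
(s,t)=(1,6): 1·1+6·6=37≤39, 1·1+1·6=7≤7, objective 59.
(s,t)=(2,5): 1·2+6·5=32≤39, 1·2+1·5=7≤7, objective 55.
(s,t)=(0,6): 1·0+6·6=36≤39, 1·0+1·6=6≤7, objective 54.
No feasible integer point exceeds 59.

59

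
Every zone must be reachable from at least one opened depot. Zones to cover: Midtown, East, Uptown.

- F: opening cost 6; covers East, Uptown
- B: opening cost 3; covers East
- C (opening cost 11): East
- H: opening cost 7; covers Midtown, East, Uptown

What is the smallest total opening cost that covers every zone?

H alone covers Midtown, East, Uptown — every zone.
Total opening cost: 7.

7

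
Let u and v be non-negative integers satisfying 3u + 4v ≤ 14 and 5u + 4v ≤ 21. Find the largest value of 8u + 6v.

Relaxing integrality, the LP optimum is 33.60 at (u,v) = (4.2, 0), which is not an integer point.
(u,v)=(4,0): 3·4+4·0=12≤14, 5·4+4·0=20≤21, objective 32.
(u,v)=(3,1): 3·3+4·1=13≤14, 5·3+4·1=19≤21, objective 30.
(u,v)=(3,0): 3·3+4·0=9≤14, 5·3+4·0=15≤21, objective 24.
No feasible integer point exceeds 32.

32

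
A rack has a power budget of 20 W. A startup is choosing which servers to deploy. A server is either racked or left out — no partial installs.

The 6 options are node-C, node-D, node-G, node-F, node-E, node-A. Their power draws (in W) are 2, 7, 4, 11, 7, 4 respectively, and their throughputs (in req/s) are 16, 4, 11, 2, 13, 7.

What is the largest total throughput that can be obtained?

Allowing fractional choices, the relaxed optimum would be about 48.7, but servers are indivisible.
node-C + node-G + node-E + node-A: power draw 2 + 4 + 7 + 4 = 17 ≤ 20, throughput 16 + 11 + 13 + 7 = 47.
node-C + node-G + node-E: power draw 2 + 4 + 7 = 13 ≤ 20, throughput 16 + 11 + 13 = 40.
node-C + node-D + node-G + node-E: power draw 2 + 7 + 4 + 7 = 20 ≤ 20, throughput 16 + 4 + 11 + 13 = 44.
Best is node-C, node-G, node-E, and node-A with total throughput 47.

47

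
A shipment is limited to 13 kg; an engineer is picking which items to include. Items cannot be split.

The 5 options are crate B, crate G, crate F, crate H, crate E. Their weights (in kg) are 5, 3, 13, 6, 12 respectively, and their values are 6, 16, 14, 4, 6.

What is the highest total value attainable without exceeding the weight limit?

Allowing fractional choices, the relaxed optimum would be about 27.4, but items are indivisible.
crate G: weight 3 ≤ 13, value 16.
crate B + crate G: weight 5 + 3 = 8 ≤ 13, value 6 + 16 = 22.
crate G + crate H: weight 3 + 6 = 9 ≤ 13, value 16 + 4 = 20.
Best is crate B and crate G with total value 22.

22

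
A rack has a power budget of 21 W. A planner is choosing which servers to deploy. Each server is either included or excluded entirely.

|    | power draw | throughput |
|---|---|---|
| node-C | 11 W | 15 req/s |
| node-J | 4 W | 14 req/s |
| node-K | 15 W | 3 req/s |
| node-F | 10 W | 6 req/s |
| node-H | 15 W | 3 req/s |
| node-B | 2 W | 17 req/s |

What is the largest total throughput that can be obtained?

46

Allowing fractional choices, the relaxed optimum would be about 48.4, but servers are indivisible.
node-C + node-J + node-B: power draw 11 + 4 + 2 = 17 ≤ 21, throughput 15 + 14 + 17 = 46.
node-J + node-F + node-B: power draw 4 + 10 + 2 = 16 ≤ 21, throughput 14 + 6 + 17 = 37.
Best is node-C, node-J, and node-B with total throughput 46.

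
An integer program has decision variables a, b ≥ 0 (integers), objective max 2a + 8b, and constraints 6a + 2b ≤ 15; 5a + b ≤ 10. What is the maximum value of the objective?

The continuous relaxation peaks at (0, 7.5) with value 60.00; rounding to a feasible lattice point costs some objective.
(a,b)=(0,7): 6·0+2·7=14≤15, 5·0+1·7=7≤10, objective 56.
(a,b)=(0,6): 6·0+2·6=12≤15, 5·0+1·6=6≤10, objective 48.
Maximum is 56 at (a,b)=(0,7).

56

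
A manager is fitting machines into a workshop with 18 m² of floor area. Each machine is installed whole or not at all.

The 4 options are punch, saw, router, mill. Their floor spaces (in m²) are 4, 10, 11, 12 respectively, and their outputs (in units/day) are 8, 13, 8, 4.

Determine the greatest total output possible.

21

Take punch and saw: floor space 4 + 10 = 14 ≤ 18, output 8 + 13 = 21.
No other feasible combination does better.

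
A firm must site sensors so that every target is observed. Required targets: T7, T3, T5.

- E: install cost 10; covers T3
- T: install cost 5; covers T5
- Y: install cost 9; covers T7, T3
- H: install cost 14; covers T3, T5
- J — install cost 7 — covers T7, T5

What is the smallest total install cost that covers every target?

14

This is a weighted set-cover instance.
Choose T and Y: together they cover T7, T3, T5 — every target.
Total install cost: 5 + 9 = 14.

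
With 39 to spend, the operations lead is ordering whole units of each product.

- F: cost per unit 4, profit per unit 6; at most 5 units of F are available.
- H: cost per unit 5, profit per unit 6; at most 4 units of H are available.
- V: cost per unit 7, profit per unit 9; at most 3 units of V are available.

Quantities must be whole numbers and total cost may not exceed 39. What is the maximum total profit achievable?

Take 5×F, 1×H, and 2×V: cost 39 ≤ 39, profit 5·6 + 1·6 + 2·9 = 54.
F has the best ratio (6/4) and is taken to its limit of 5; remaining capacity is filled optimally with the others.

54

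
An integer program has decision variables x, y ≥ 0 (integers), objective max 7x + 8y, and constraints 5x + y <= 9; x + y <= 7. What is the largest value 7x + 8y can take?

(x,y)=(0,7): 5·0+1·7=7≤9, 1·0+1·7=7≤7, objective 56.
(x,y)=(0,6): 5·0+1·6=6≤9, 1·0+1·6=6≤7, objective 48.
Maximum is 56 at (x,y)=(0,7).

56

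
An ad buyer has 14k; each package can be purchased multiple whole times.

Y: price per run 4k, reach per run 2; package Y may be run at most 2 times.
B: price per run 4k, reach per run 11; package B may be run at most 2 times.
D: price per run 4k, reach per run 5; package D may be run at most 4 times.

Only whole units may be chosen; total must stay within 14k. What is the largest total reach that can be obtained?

Take 2×B and 1×D: price 12 ≤ 14, reach 2·11 + 1·5 = 27.
B has the best ratio (11/4) and is taken to its limit of 2; remaining capacity is filled optimally with the others.

27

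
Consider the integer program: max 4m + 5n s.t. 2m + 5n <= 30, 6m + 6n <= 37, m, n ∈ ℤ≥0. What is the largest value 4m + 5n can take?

30

(m,n)=(0,6) is feasible, giving 30.
(m,n)=(1,5) is feasible, giving 29.
(m,n)=(0,5) is feasible, giving 25.
(m,n)=(1,4) is feasible, giving 24.
Maximum is 30 at (m,n)=(0,6).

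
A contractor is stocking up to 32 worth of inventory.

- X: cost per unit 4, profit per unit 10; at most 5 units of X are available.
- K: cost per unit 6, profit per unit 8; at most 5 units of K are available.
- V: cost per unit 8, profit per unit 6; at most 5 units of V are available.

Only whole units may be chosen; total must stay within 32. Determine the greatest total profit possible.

66

5×X and 1×K: cost 26 ≤ 32, profit 5·10 + 1·8 = 58.
5×X and 2×K: cost 32 ≤ 32, profit 5·10 + 2·8 = 66.
Best is 66.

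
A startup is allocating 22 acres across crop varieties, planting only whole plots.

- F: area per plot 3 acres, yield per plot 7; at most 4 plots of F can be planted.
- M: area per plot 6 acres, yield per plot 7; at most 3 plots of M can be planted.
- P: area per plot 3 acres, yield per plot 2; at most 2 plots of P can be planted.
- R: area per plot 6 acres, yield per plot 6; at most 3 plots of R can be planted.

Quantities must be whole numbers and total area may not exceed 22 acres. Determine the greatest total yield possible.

F has the best ratio (7/3); taking only F gives at most 4×7 = 28 (stopped by the supply cap of 4).
Mixing does better — 4×F, 1×M, and 1×P: area 21 ≤ 22, yield 4·7 + 1·7 + 1·2 = 37.

37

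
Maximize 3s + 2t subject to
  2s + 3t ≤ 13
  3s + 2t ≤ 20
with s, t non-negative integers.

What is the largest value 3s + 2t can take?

18

The continuous relaxation peaks at (6.5, 0) with value 19.50; rounding to a feasible lattice point costs some objective.
(s,t)=(6,0): 2·6+3·0=12≤13, 3·6+2·0=18≤20, objective 18.
(s,t)=(5,1): 2·5+3·1=13≤13, 3·5+2·1=17≤20, objective 17.
The best lattice point is (6,0), giving 18.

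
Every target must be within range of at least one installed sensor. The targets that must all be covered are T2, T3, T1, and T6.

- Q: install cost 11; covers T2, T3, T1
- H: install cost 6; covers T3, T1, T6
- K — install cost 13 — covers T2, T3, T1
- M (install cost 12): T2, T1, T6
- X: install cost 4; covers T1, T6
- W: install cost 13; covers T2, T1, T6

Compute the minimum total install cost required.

The greedy cost-per-new-target heuristic would pick H and Q for 17, but a cheaper cover exists.
Choose Q and X: together they cover T2, T3, T1, T6 — every target.
Total install cost: 11 + 4 = 15.
No cover costs less than 15.

15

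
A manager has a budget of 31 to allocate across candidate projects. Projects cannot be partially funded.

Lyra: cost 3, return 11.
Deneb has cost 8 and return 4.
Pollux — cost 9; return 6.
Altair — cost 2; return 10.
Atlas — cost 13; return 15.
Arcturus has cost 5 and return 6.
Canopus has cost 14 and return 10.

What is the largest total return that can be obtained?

Allowing fractional choices, the relaxed optimum would be about 47.7, but projects are indivisible.
Lyra + Pollux + Altair + Atlas: cost 3 + 9 + 2 + 13 = 27 ≤ 31, return 11 + 6 + 10 + 15 = 42.
Lyra + Altair + Atlas + Arcturus: cost 3 + 2 + 13 + 5 = 23 ≤ 31, return 11 + 10 + 15 + 6 = 42.
Lyra + Deneb + Altair + Atlas + Arcturus: cost 3 + 8 + 2 + 13 + 5 = 31 ≤ 31, return 11 + 4 + 10 + 15 + 6 = 46.
Best is Lyra, Deneb, Altair, Atlas, and Arcturus with total return 46.

46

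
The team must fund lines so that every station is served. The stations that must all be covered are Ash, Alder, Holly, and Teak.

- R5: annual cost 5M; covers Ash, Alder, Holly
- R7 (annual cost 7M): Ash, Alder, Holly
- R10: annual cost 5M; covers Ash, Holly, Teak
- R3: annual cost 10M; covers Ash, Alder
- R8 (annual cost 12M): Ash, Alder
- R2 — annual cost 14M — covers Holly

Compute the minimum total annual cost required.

This is a weighted set-cover instance.
Choose R5 and R10: together they cover Ash, Alder, Holly, Teak — every station.
Total annual cost: 5 + 5 = 10.
No cover costs less than 10.

10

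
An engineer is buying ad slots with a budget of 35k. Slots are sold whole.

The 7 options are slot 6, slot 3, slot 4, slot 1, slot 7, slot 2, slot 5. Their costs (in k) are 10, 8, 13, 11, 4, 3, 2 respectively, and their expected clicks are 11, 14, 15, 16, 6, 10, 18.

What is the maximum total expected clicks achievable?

69

slot 6 + slot 3 + slot 1 + slot 2 + slot 5: cost 10 + 8 + 11 + 3 + 2 = 34 ≤ 35, expected clicks 11 + 14 + 16 + 10 + 18 = 69.
slot 6 + slot 3 + slot 1 + slot 7 + slot 5: cost 10 + 8 + 11 + 4 + 2 = 35 ≤ 35, expected clicks 11 + 14 + 16 + 6 + 18 = 65.
slot 4 + slot 1 + slot 7 + slot 2 + slot 5: cost 13 + 11 + 4 + 3 + 2 = 33 ≤ 35, expected clicks 15 + 16 + 6 + 10 + 18 = 65.
Best is slot 6, slot 3, slot 1, slot 2, and slot 5 with total expected clicks 69.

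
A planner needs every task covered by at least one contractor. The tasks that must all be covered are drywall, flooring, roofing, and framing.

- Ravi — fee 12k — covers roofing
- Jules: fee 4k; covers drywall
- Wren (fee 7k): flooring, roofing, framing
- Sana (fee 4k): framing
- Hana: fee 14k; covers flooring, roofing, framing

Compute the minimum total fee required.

This is a weighted set-cover instance.
Choose Jules and Wren: together they cover drywall, flooring, roofing, framing — every task.
Total fee: 4 + 7 = 11.

11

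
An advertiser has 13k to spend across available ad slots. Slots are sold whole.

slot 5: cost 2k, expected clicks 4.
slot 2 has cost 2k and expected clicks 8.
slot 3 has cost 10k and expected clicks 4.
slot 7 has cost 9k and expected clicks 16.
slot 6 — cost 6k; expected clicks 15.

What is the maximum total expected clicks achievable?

28

Allowing fractional choices, the relaxed optimum would be about 32.3, but ad slots are indivisible.
slot 5 + slot 2 + slot 7: cost 2 + 2 + 9 = 13 ≤ 13, expected clicks 4 + 8 + 16 = 28.
slot 2 + slot 7: cost 2 + 9 = 11 ≤ 13, expected clicks 8 + 16 = 24.
slot 5 + slot 2 + slot 6: cost 2 + 2 + 6 = 10 ≤ 13, expected clicks 4 + 8 + 15 = 27.
Best is slot 5, slot 2, and slot 7 with total expected clicks 28.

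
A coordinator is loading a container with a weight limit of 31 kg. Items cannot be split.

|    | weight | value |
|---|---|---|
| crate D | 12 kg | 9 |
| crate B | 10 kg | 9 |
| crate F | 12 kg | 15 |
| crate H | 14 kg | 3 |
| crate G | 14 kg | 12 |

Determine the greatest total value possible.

This is an integer program with binary decision variables.
crate F + crate G: weight 12 + 14 = 26 ≤ 31, value 15 + 12 = 27.
crate B + crate F: weight 10 + 12 = 22 ≤ 31, value 9 + 15 = 24.
Best is crate F and crate G with total value 27.

27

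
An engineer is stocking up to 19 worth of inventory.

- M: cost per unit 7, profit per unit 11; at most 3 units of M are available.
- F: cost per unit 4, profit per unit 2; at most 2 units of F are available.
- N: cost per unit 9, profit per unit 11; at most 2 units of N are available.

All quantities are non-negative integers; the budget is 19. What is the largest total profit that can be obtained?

24

Take 2×M and 1×F: cost 18 ≤ 19, profit 2·11 + 1·2 = 24.
No other integer combination yields more.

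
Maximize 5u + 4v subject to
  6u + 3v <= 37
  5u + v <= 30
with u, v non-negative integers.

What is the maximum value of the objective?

48

The continuous relaxation peaks at (0, 12.3) with value 49.33; rounding to a feasible lattice point costs some objective.
(u,v)=(0,12): 6·0+3·12=36≤37, 5·0+1·12=12≤30, objective 48.
(u,v)=(0,11): 6·0+3·11=33≤37, 5·0+1·11=11≤30, objective 44.
No feasible integer point exceeds 48.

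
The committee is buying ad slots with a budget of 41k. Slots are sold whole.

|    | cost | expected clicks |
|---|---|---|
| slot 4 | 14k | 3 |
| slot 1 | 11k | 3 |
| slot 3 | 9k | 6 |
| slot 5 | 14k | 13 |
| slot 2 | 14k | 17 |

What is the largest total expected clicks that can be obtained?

36

Allowing fractional choices, the relaxed optimum would be about 37.1, but ad slots are indivisible.
slot 1 + slot 5 + slot 2: cost 11 + 14 + 14 = 39 ≤ 41, expected clicks 3 + 13 + 17 = 33.
slot 5 + slot 2: cost 14 + 14 = 28 ≤ 41, expected clicks 13 + 17 = 30.
slot 3 + slot 5 + slot 2: cost 9 + 14 + 14 = 37 ≤ 41, expected clicks 6 + 13 + 17 = 36.
Best is slot 3, slot 5, and slot 2 with total expected clicks 36.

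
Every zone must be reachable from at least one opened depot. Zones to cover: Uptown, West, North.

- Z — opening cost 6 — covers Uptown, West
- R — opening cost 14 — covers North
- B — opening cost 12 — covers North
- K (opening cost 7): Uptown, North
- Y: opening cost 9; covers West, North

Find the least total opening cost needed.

This is an integer covering problem.
Choose Z and K: together they cover Uptown, West, North — every zone.
Total opening cost: 6 + 7 = 13.
No cover costs less than 13.

13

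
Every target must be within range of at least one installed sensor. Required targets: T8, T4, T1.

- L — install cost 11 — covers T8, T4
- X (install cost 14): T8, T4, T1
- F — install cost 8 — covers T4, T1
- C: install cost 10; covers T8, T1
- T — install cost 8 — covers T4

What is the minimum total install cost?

The greedy cost-per-new-target heuristic would pick F and C for 18, but a cheaper cover exists.
X alone covers T8, T4, T1 — every target.
Total install cost: 14.
No cover costs less than 14.

14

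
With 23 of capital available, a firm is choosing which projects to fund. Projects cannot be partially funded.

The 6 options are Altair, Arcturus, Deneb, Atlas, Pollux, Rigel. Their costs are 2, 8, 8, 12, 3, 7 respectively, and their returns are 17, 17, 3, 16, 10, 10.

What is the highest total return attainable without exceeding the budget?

This is an integer program with binary decision variables.
Take Altair, Arcturus, Pollux, and Rigel: cost 2 + 8 + 3 + 7 = 20 ≤ 23, return 17 + 17 + 10 + 10 = 54.
No other feasible combination does better.

54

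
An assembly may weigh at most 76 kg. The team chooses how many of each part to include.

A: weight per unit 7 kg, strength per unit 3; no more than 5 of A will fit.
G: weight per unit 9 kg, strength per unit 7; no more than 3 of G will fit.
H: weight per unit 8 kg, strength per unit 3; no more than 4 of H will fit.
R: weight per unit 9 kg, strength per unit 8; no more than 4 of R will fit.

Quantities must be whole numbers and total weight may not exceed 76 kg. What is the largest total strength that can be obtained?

This is a bounded integer knapsack.
1×A, 3×G, and 4×R: weight 70 ≤ 76, strength 1·3 + 3·7 + 4·8 = 56.
3×G, 1×H, and 4×R: weight 71 ≤ 76, strength 3·7 + 1·3 + 4·8 = 56.
Best is 56.

56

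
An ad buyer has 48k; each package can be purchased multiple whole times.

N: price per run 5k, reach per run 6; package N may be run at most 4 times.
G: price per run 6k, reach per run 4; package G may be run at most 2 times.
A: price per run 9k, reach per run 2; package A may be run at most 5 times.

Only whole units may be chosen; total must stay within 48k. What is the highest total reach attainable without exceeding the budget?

34

This is a bounded integer knapsack.
4×N, 2×G, and 1×A: price 41 ≤ 48, reach 4·6 + 2·4 + 1·2 = 34.
4×N, 1×G, and 2×A: price 44 ≤ 48, reach 4·6 + 1·4 + 2·2 = 32.
Best is 34.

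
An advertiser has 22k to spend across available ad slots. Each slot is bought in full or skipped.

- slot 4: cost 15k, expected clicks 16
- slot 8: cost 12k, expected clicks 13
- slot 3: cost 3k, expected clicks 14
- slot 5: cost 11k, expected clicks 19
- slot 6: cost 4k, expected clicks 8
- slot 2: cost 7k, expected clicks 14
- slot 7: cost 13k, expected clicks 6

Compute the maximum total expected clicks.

47

This is an integer program with binary decision variables.
Allowing fractional choices, the relaxed optimum would be about 49.8, but ad slots are indivisible.
slot 3 + slot 5 + slot 2: cost 3 + 11 + 7 = 21 ≤ 22, expected clicks 14 + 19 + 14 = 47.
slot 3 + slot 5 + slot 6: cost 3 + 11 + 4 = 18 ≤ 22, expected clicks 14 + 19 + 8 = 41.
slot 8 + slot 3 + slot 2: cost 12 + 3 + 7 = 22 ≤ 22, expected clicks 13 + 14 + 14 = 41.
Best is slot 3, slot 5, and slot 2 with total expected clicks 47.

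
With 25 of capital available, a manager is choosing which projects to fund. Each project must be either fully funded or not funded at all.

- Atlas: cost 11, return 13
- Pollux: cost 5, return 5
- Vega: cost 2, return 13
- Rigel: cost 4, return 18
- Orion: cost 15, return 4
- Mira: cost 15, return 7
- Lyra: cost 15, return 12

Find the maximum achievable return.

49

Take Atlas, Pollux, Vega, and Rigel: cost 11 + 5 + 2 + 4 = 22 ≤ 25, return 13 + 5 + 13 + 18 = 49.
No other feasible combination does better.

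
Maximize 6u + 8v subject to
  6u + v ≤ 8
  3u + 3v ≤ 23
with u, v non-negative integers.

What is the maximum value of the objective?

(u,v)=(0,7): 6·0+1·7=7≤8, 3·0+3·7=21≤23, objective 56.
(u,v)=(0,6): 6·0+1·6=6≤8, 3·0+3·6=18≤23, objective 48.
No feasible integer point exceeds 56.

56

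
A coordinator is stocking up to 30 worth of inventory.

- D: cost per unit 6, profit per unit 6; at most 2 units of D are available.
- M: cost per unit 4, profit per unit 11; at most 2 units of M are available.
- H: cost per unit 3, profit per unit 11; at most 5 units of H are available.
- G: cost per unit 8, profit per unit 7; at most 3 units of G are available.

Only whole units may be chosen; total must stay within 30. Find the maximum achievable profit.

This is a bounded integer knapsack.
H has the best ratio (11/3); taking only H gives at most 5×11 = 55 (stopped by the supply cap of 5).
Mixing does better — 1×D, 2×M, and 5×H: cost 29 ≤ 30, profit 1·6 + 2·11 + 5·11 = 83.

83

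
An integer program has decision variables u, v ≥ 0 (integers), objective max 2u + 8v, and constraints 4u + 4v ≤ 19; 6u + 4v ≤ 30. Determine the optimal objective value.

32

(u,v)=(0,4) is feasible, giving 32.
(u,v)=(1,3) is feasible, giving 26.
(u,v)=(0,3) is feasible, giving 24.
No feasible integer point exceeds 32.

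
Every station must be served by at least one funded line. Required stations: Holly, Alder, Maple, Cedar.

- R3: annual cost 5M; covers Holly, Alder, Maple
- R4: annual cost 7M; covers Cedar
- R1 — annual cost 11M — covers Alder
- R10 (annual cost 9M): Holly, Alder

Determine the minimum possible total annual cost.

12

Choose R3 and R4: together they cover Holly, Alder, Maple, Cedar — every station.
Total annual cost: 5 + 7 = 12.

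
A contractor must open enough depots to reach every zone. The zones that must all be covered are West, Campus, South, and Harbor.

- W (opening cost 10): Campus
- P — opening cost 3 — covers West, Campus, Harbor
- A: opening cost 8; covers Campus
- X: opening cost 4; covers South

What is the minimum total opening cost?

7

Choose P and X: together they cover West, Campus, South, Harbor — every zone.
Total opening cost: 3 + 4 = 7.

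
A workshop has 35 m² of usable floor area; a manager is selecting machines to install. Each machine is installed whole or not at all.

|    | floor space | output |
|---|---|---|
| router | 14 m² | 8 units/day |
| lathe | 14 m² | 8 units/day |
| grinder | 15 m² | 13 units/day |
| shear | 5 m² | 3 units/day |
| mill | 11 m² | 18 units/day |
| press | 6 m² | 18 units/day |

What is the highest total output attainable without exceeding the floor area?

49

Take grinder, mill, and press: floor space 15 + 11 + 6 = 32 ≤ 35, output 13 + 18 + 18 = 49.
No other feasible combination does better.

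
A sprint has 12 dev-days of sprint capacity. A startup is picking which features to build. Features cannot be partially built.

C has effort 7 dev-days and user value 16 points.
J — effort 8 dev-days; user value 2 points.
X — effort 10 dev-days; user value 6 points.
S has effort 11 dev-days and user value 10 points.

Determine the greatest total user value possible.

16

Allowing fractional choices, the relaxed optimum would be about 20.5, but features are indivisible.
C: effort 7 ≤ 12, user value 16.
X: effort 10 ≤ 12, user value 6.
S: effort 11 ≤ 12, user value 10.
Best is C with total user value 16.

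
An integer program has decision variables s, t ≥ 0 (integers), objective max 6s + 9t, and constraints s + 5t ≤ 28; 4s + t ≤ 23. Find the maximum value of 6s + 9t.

63

The continuous relaxation peaks at (4.58, 4.68) with value 69.63; rounding to a feasible lattice point costs some objective.
(s,t)=(3,5): 1·3+5·5=28≤28, 4·3+1·5=17≤23, objective 63.
(s,t)=(4,4): 1·4+5·4=24≤28, 4·4+1·4=20≤23, objective 60.
Maximum is 63 at (s,t)=(3,5).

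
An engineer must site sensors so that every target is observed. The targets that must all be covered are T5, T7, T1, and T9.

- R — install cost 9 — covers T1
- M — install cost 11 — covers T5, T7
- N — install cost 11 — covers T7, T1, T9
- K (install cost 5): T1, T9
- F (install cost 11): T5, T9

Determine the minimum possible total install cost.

16

Choose M and K: together they cover T5, T7, T1, T9 — every target.
Total install cost: 11 + 5 = 16.
No cover costs less than 16.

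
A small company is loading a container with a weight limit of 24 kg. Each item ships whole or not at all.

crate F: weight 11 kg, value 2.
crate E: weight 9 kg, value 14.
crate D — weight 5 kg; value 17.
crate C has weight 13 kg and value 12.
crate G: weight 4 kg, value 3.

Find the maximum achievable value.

Treat it as a binary knapsack problem.
crate D + crate C + crate G: weight 5 + 13 + 4 = 22 ≤ 24, value 17 + 12 + 3 = 32.
crate E + crate D + crate G: weight 9 + 5 + 4 = 18 ≤ 24, value 14 + 17 + 3 = 34.
Best is crate E, crate D, and crate G with total value 34.

34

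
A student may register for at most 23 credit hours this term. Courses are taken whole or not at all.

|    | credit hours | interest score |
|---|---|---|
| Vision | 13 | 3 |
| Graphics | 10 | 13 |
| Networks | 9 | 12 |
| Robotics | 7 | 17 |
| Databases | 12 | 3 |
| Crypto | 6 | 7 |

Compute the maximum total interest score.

37

Treat it as a binary knapsack problem.
Allowing fractional choices, the relaxed optimum would be about 38.1, but courses are indivisible.
Graphics + Robotics + Crypto: credit hours 10 + 7 + 6 = 23 ≤ 23, interest score 13 + 17 + 7 = 37.
Networks + Robotics + Crypto: credit hours 9 + 7 + 6 = 22 ≤ 23, interest score 12 + 17 + 7 = 36.
Graphics + Robotics: credit hours 10 + 7 = 17 ≤ 23, interest score 13 + 17 = 30.
Best is Graphics, Robotics, and Crypto with total interest score 37.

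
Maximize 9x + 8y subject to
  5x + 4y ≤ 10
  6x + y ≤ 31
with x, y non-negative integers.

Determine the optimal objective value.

18

Relaxing integrality, the LP optimum is 20.00 at (x,y) = (0, 2.5), which is not an integer point.
(x,y)=(2,0): 5·2+4·0=10≤10, 6·2+1·0=12≤31, objective 18.
(x,y)=(1,1): 5·1+4·1=9≤10, 6·1+1·1=7≤31, objective 17.
The best lattice point is (2,0), giving 18.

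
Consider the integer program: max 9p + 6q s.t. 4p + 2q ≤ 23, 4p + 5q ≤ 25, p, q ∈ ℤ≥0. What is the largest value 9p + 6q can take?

(p,q)=(5,1): 4·5+2·1=22≤23, 4·5+5·1=25≤25, objective 51.
(p,q)=(5,0): 4·5+2·0=20≤23, 4·5+5·0=20≤25, objective 45.
(p,q)=(4,1): 4·4+2·1=18≤23, 4·4+5·1=21≤25, objective 42.
(p,q)=(4,0): 4·4+2·0=16≤23, 4·4+5·0=16≤25, objective 36.
Maximum is 51 at (p,q)=(5,1).

51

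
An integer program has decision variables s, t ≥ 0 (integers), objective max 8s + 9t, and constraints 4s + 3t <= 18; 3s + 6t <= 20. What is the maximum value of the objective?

Relaxing integrality, the LP optimum is 41.20 at (s,t) = (3.2, 1.73), which is not an integer point.
(s,t)=(2,2): 4·2+3·2=14≤18, 3·2+6·2=18≤20, objective 34.
(s,t)=(3,1): 4·3+3·1=15≤18, 3·3+6·1=15≤20, objective 33.
(s,t)=(4,0): 4·4+3·0=16≤18, 3·4+6·0=12≤20, objective 32.
Maximum is 34 at (s,t)=(2,2).

34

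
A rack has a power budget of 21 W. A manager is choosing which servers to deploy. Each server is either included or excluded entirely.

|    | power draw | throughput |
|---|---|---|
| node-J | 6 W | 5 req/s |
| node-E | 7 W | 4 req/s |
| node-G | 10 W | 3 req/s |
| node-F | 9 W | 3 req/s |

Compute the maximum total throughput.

9

Take node-J and node-E: power draw 6 + 7 = 13 ≤ 21, throughput 5 + 4 = 9.
No other feasible combination does better.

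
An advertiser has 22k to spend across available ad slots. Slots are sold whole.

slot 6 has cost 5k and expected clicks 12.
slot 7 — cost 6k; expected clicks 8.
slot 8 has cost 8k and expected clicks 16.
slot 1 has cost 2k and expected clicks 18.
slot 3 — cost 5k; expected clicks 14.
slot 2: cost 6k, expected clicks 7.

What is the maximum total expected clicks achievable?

60

This is a 0-1 knapsack instance.
Allowing fractional choices, the relaxed optimum would be about 62.7, but ad slots are indivisible.
slot 8 + slot 1 + slot 3 + slot 2: cost 8 + 2 + 5 + 6 = 21 ≤ 22, expected clicks 16 + 18 + 14 + 7 = 55.
slot 6 + slot 8 + slot 1 + slot 3: cost 5 + 8 + 2 + 5 = 20 ≤ 22, expected clicks 12 + 16 + 18 + 14 = 60.
slot 7 + slot 8 + slot 1 + slot 3: cost 6 + 8 + 2 + 5 = 21 ≤ 22, expected clicks 8 + 16 + 18 + 14 = 56.
Best is slot 6, slot 8, slot 1, and slot 3 with total expected clicks 60.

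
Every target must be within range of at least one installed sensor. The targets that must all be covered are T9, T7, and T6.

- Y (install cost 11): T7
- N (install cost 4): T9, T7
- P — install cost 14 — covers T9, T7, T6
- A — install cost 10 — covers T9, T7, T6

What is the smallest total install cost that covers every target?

The greedy cost-per-new-target heuristic would pick N and A for 14, but a cheaper cover exists.
A alone covers T9, T7, T6 — every target.
Total install cost: 10.
No cover costs less than 10.

10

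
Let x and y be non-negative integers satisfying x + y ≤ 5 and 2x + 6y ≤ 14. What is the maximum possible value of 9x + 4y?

(x,y)=(5,0): 1·5+1·0=5≤5, 2·5+6·0=10≤14, objective 45.
(x,y)=(4,1): 1·4+1·1=5≤5, 2·4+6·1=14≤14, objective 40.
(x,y)=(4,0): 1·4+1·0=4≤5, 2·4+6·0=8≤14, objective 36.
The best lattice point is (5,0), giving 45.

45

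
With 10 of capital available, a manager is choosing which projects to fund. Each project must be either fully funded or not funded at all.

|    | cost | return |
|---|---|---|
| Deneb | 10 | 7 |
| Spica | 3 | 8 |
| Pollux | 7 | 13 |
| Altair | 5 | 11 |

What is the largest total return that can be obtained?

21

This is an integer program with binary decision variables.
Allowing fractional choices, the relaxed optimum would be about 22.7, but projects are indivisible.
Pollux: cost 7 ≤ 10, return 13.
Spica + Pollux: cost 3 + 7 = 10 ≤ 10, return 8 + 13 = 21.
Spica + Altair: cost 3 + 5 = 8 ≤ 10, return 8 + 11 = 19.
Best is Spica and Pollux with total return 21.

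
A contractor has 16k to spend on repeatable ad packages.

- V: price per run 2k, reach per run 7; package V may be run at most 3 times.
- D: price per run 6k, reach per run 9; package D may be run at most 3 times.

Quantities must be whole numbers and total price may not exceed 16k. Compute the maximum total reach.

32

3×V and 1×D: price 12 ≤ 16, reach 3·7 + 1·9 = 30.
2×V and 2×D: price 16 ≤ 16, reach 2·7 + 2·9 = 32.
Best is 32.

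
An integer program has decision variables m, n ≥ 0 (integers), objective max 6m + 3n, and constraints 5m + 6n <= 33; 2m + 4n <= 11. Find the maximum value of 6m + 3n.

Relaxing integrality, the LP optimum is 33.00 at (m,n) = (5.5, 0), which is not an integer point.
(m,n)=(5,0): 5·5+6·0=25≤33, 2·5+4·0=10≤11, objective 30.
(m,n)=(4,0): 5·4+6·0=20≤33, 2·4+4·0=8≤11, objective 24.
No feasible integer point exceeds 30.

30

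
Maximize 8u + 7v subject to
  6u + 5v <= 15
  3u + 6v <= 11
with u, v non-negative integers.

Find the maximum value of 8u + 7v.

Relaxing integrality, the LP optimum is 20.33 at (u,v) = (1.67, 1), which is not an integer point.
(u,v)=(2,0): 6·2+5·0=12≤15, 3·2+6·0=6≤11, objective 16.
(u,v)=(1,1): 6·1+5·1=11≤15, 3·1+6·1=9≤11, objective 15.
(u,v)=(1,0): 6·1+5·0=6≤15, 3·1+6·0=3≤11, objective 8.
The best lattice point is (2,0), giving 16.

16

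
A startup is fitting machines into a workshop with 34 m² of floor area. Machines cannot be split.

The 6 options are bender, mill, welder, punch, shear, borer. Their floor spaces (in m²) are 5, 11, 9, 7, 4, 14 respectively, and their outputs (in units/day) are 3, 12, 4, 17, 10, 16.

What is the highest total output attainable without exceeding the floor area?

47

Allowing fractional choices, the relaxed optimum would be about 52.8, but machines are indivisible.
mill + punch + borer: floor space 11 + 7 + 14 = 32 ≤ 34, output 12 + 17 + 16 = 45.
bender + punch + shear + borer: floor space 5 + 7 + 4 + 14 = 30 ≤ 34, output 3 + 17 + 10 + 16 = 46.
welder + punch + shear + borer: floor space 9 + 7 + 4 + 14 = 34 ≤ 34, output 4 + 17 + 10 + 16 = 47.
Best is welder, punch, shear, and borer with total output 47.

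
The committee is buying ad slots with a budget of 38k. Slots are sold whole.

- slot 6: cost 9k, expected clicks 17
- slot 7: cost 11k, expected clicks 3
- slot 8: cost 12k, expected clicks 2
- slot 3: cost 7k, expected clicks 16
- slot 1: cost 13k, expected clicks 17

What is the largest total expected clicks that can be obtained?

Take slot 6, slot 3, and slot 1: cost 9 + 7 + 13 = 29 ≤ 38, expected clicks 17 + 16 + 17 = 50.
No other feasible combination does better.

50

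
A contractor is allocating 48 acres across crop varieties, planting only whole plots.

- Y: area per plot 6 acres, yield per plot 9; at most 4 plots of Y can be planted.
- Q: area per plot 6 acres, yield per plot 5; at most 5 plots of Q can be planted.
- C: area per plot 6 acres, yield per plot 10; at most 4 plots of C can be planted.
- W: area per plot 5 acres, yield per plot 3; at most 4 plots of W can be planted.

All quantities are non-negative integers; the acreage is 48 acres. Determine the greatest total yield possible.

76

Take 4×Y and 4×C: area 48 ≤ 48, yield 4·9 + 4·10 = 76.
C has the best ratio (10/6) and is taken to its limit of 4; remaining capacity is filled optimally with the others.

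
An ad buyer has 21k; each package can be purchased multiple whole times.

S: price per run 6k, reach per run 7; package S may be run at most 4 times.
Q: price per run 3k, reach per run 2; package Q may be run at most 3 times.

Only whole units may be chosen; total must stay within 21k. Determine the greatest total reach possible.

23

This is a bounded integer knapsack.
3×S and 1×Q: price 21 ≤ 21, reach 3·7 + 1·2 = 23.
3×S: price 18 ≤ 21, reach 3·7 = 21.
Best is 23.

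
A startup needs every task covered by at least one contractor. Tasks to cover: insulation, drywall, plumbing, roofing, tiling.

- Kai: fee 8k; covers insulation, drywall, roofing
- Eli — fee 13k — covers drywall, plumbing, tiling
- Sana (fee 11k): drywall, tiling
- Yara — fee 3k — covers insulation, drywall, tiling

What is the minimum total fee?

The greedy cost-per-new-task heuristic would pick Yara, Kai, and Eli for 24, but a cheaper cover exists.
Choose Kai and Eli: together they cover insulation, drywall, plumbing, roofing, tiling — every task.
Total fee: 8 + 13 = 21.
No cover costs less than 21.

21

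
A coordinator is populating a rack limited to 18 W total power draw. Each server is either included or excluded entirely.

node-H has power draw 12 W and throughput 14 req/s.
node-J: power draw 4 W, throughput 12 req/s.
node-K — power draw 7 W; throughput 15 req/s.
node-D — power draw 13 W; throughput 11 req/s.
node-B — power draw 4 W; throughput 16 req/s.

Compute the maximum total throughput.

Allowing fractional choices, the relaxed optimum would be about 46.5, but servers are indivisible.
node-H + node-B: power draw 12 + 4 = 16 ≤ 18, throughput 14 + 16 = 30.
node-J + node-K + node-B: power draw 4 + 7 + 4 = 15 ≤ 18, throughput 12 + 15 + 16 = 43.
node-K + node-B: power draw 7 + 4 = 11 ≤ 18, throughput 15 + 16 = 31.
Best is node-J, node-K, and node-B with total throughput 43.

43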